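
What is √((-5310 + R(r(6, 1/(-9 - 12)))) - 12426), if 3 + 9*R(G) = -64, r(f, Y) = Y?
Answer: 7*I*√3259/3 ≈ 133.2*I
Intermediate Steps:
R(G) = -67/9 (R(G) = -⅓ + (⅑)*(-64) = -⅓ - 64/9 = -67/9)
√((-5310 + R(r(6, 1/(-9 - 12)))) - 12426) = √((-5310 - 67/9) - 12426) = √(-47857/9 - 12426) = √(-159691/9) = 7*I*√3259/3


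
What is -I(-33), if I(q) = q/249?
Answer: 11/83 ≈ 0.13253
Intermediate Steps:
I(q) = q/249 (I(q) = q*(1/249) = q/249)
-I(-33) = -(-33)/249 = -1*(-11/83) = 11/83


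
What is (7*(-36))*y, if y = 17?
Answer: -4284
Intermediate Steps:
(7*(-36))*y = (7*(-36))*17 = -252*17 = -4284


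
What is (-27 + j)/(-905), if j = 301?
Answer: -274/905 ≈ -0.30276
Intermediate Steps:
(-27 + j)/(-905) = (-27 + 301)/(-905) = 274*(-1/905) = -274/905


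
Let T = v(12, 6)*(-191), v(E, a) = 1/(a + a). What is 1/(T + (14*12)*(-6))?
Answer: -12/12287 ≈ -0.00097664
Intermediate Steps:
v(E, a) = 1/(2*a)
T = -191/12 (T = ((1/2)/6)*(-191) = ((1/2)*(1/6))*(-191) = (1/12)*(-191) = -191/12 ≈ -15.917)
1/(T + (14*12)*(-6)) = 1/(-191/12 + (14*12)*(-6)) = 1/(-191/12 + 168*(-6)) = 1/(-191/12 - 1008) = 1/(-12287/12) = -12/12287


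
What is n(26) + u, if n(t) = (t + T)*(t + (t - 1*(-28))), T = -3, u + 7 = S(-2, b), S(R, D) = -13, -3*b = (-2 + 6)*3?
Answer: 1820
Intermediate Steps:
b = -4 (b = -(-2 + 6)*3/3 = -4*3/3 = -1/3*12 = -4)
u = -20 (u = -7 - 13 = -20)
n(t) = (-3 + t)*(28 + 2*t) (n(t) = (t - 3)*(t + (t - 1*(-28))) = (-3 + t)*(t + (t + 28)) = (-3 + t)*(t + (28 + t)) = (-3 + t)*(28 + 2*t))
n(26) + u = (-84 + 2*26**2 + 22*26) - 20 = (-84 + 2*676 + 572) - 20 = (-84 + 1352 + 572) - 20 = 1840 - 20 = 1820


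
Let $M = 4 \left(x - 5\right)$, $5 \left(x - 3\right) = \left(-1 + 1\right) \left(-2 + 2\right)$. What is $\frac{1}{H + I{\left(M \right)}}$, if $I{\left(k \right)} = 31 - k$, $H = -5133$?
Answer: $- \frac{1}{5094} \approx -0.00019631$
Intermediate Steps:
$x = 3$ ($x = 3 + \frac{\left(-1 + 1\right) \left(-2 + 2\right)}{5} = 3 + \frac{0 \cdot 0}{5} = 3 + \frac{1}{5} \cdot 0 = 3 + 0 = 3$)
$M = -8$ ($M = 4 \left(3 - 5\right) = 4 \left(-2\right) = -8$)
$\frac{1}{H + I{\left(M \right)}} = \frac{1}{-5133 + \left(31 - -8\right)} = \frac{1}{-5133 + \left(31 + 8\right)} = \frac{1}{-5133 + 39} = \frac{1}{-5094} = - \frac{1}{5094}$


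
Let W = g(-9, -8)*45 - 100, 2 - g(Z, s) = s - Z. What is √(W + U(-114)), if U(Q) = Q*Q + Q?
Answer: √12827 ≈ 113.26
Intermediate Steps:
g(Z, s) = 2 + Z - s (g(Z, s) = 2 - (s - Z) = 2 + (Z - s) = 2 + Z - s)
U(Q) = Q + Q² (U(Q) = Q² + Q = Q + Q²)
W = -55 (W = (2 - 9 - 1*(-8))*45 - 100 = (2 - 9 + 8)*45 - 100 = 1*45 - 100 = 45 - 100 = -55)
√(W + U(-114)) = √(-55 - 114*(1 - 114)) = √(-55 - 114*(-113)) = √(-55 + 12882) = √12827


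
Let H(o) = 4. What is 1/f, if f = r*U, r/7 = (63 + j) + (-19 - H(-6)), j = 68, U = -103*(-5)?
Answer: 1/389340 ≈ 2.5684e-6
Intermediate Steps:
U = 515
r = 756 (r = 7*((63 + 68) + (-19 - 1*4)) = 7*(131 + (-19 - 4)) = 7*(131 - 23) = 7*108 = 756)
f = 389340 (f = 756*515 = 389340)
1/f = 1/389340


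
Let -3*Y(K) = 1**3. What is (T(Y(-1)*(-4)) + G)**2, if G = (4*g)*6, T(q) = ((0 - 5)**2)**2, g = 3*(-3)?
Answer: 167281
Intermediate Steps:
Y(K) = -1/3 (Y(K) = -1/3*1**3 = -1/3*1 = -1/3)
g = -9
T(q) = 625 (T(q) = ((-5)**2)**2 = 25**2 = 625)
G = -216 (G = (4*(-9))*6 = -36*6 = -216)
(T(Y(-1)*(-4)) + G)**2 = (625 - 216)**2 = 409**2 = 167281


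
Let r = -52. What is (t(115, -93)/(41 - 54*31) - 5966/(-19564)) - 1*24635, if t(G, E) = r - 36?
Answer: -393513905755/15974006 ≈ -24635.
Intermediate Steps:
t(G, E) = -88 (t(G, E) = -52 - 36 = -88)
(t(115, -93)/(41 - 54*31) - 5966/(-19564)) - 1*24635 = (-88/(41 - 54*31) - 5966/(-19564)) - 1*24635 = (-88/(41 - 1674) - 5966*(-1/19564)) - 24635 = (-88/(-1633) + 2983/9782) - 24635 = (-88*(-1/1633) + 2983/9782) - 24635 = (88/1633 + 2983/9782) - 24635 = 5732055/15974006 - 24635 = -393513905755/15974006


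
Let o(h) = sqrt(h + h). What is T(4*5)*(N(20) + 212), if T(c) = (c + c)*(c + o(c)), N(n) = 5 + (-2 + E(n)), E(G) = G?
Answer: 188000 + 18800*sqrt(10) ≈ 2.4745e+5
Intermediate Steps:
o(h) = sqrt(2)*sqrt(h) (o(h) = sqrt(2*h) = sqrt(2)*sqrt(h))
N(n) = 3 + n (N(n) = 5 + (-2 + n) = 3 + n)
T(c) = 2*c*(c + sqrt(2)*sqrt(c)) (T(c) = (c + c)*(c + sqrt(2)*sqrt(c)) = (2*c)*(c + sqrt(2)*sqrt(c)) = 2*c*(c + sqrt(2)*sqrt(c)))
T(4*5)*(N(20) + 212) = (2*(4*5)*(4*5 + sqrt(2)*sqrt(4*5)))*((3 + 20) + 212) = (2*20*(20 + sqrt(2)*sqrt(20)))*(23 + 212) = (2*20*(20 + sqrt(2)*(2*sqrt(5))))*235 = (2*20*(20 + 2*sqrt(10)))*235 = (800 + 80*sqrt(10))*235 = 188000 + 18800*sqrt(10)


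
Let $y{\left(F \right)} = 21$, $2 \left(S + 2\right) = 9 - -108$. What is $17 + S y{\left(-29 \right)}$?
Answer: $\frac{2407}{2} \approx 1203.5$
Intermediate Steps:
$S = \frac{113}{2}$ ($S = -2 + \frac{9 - -108}{2} = -2 + \frac{9 + 108}{2} = -2 + \frac{1}{2} \cdot 117 = -2 + \frac{117}{2} = \frac{113}{2} \approx 56.5$)
$17 + S y{\left(-29 \right)} = 17 + \frac{113}{2} \cdot 21 = 17 + \frac{2373}{2} = \frac{2407}{2}$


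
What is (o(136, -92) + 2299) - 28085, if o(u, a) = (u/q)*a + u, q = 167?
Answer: -4296062/167 ≈ -25725.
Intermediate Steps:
o(u, a) = u + a*u/167 (o(u, a) = (u/167)*a + u = a*u/167 + u = u + a*u/167)
(o(136, -92) + 2299) - 28085 = ((1/167)*136*(167 - 92) + 2299) - 28085 = ((1/167)*136*75 + 2299) - 28085 = (10200/167 + 2299) - 28085 = 394133/167 - 28085 = -4296062/167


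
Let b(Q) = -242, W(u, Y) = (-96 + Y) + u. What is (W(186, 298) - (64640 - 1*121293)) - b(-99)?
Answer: 57283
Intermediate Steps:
W(u, Y) = -96 + Y + u
(W(186, 298) - (64640 - 1*121293)) - b(-99) = ((-96 + 298 + 186) - (64640 - 1*121293)) - 1*(-242) = (388 - (64640 - 121293)) + 242 = (388 - 1*(-56653)) + 242 = (388 + 56653) + 242 = 57041 + 242 = 57283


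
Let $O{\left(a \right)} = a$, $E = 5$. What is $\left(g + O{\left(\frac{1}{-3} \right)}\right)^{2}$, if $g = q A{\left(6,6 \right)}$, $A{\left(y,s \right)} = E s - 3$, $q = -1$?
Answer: $\frac{6724}{9} \approx 747.11$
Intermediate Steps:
$A{\left(y,s \right)} = -3 + 5 s$ ($A{\left(y,s \right)} = 5 s - 3 = -3 + 5 s$)
$g = -27$ ($g = - (-3 + 5 \cdot 6) = - (-3 + 30) = \left(-1\right) 27 = -27$)
$\left(g + O{\left(\frac{1}{-3} \right)}\right)^{2} = \left(-27 + \frac{1}{-3}\right)^{2} = \left(-27 - \frac{1}{3}\right)^{2} = \left(- \frac{82}{3}\right)^{2} = \frac{6724}{9}$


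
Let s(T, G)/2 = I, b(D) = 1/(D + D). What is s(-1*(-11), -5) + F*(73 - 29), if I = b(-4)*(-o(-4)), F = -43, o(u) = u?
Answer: -1893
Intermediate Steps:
b(D) = 1/(2*D)
I = -½ (I = ((½)/(-4))*(-1*(-4)) = ((½)*(-¼))*4 = -⅛*4 = -½ ≈ -0.50000)
s(T, G) = -1 (s(T, G) = 2*(-½) = -1)
s(-1*(-11), -5) + F*(73 - 29) = -1 - 43*(73 - 29) = -1 - 43*44 = -1 - 1892 = -1893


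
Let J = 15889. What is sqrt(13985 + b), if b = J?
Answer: sqrt(29874) ≈ 172.84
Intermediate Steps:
b = 15889
sqrt(13985 + b) = sqrt(13985 + 15889) = sqrt(29874)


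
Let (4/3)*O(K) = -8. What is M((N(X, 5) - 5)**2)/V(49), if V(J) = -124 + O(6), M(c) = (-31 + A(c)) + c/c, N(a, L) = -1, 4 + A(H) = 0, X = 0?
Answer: 17/65 ≈ 0.26154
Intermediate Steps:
A(H) = -4 (A(H) = -4 + 0 = -4)
O(K) = -6 (O(K) = (3/4)*(-8) = -6)
M(c) = -34 (M(c) = (-31 - 4) + c/c = -35 + 1 = -34)
V(J) = -130 (V(J) = -124 - 6 = -130)
M((N(X, 5) - 5)**2)/V(49) = -34/(-130) = -34*(-1/130) = 17/65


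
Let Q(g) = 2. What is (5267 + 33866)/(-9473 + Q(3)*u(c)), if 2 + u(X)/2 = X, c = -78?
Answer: -39133/9793 ≈ -3.9960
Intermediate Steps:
u(X) = -4 + 2*X
(5267 + 33866)/(-9473 + Q(3)*u(c)) = (5267 + 33866)/(-9473 + 2*(-4 + 2*(-78))) = 39133/(-9473 + 2*(-4 - 156)) = 39133/(-9473 + 2*(-160)) = 39133/(-9473 - 320) = 39133/(-9793) = 39133*(-1/9793) = -39133/9793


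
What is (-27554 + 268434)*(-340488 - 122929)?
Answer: -111627886960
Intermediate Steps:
(-27554 + 268434)*(-340488 - 122929) = 240880*(-463417) = -111627886960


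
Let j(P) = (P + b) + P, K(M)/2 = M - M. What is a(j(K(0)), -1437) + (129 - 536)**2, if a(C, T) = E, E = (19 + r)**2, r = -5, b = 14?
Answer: 165845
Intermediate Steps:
K(M) = 0 (K(M) = 2*(M - M) = 2*0 = 0)
j(P) = 14 + 2*P (j(P) = (P + 14) + P = (14 + P) + P = 14 + 2*P)
E = 196 (E = (19 - 5)**2 = 14**2 = 196)
a(C, T) = 196
a(j(K(0)), -1437) + (129 - 536)**2 = 196 + (129 - 536)**2 = 196 + (-407)**2 = 196 + 165649 = 165845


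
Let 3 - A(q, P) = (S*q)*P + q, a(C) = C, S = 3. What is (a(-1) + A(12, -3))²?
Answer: 9604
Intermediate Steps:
A(q, P) = 3 - q - 3*P*q (A(q, P) = 3 - ((3*q)*P + q) = 3 - (3*P*q + q) = 3 - (q + 3*P*q) = 3 + (-q - 3*P*q) = 3 - q - 3*P*q)
(a(-1) + A(12, -3))² = (-1 + (3 - 1*12 - 3*(-3)*12))² = (-1 + (3 - 12 + 108))² = (-1 + 99)² = 98² = 9604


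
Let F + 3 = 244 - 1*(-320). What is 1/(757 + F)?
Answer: 1/1318 ≈ 0.00075873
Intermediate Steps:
F = 561 (F = -3 + (244 - 1*(-320)) = -3 + (244 + 320) = -3 + 564 = 561)
1/(757 + F) = 1/(757 + 561) = 1/1318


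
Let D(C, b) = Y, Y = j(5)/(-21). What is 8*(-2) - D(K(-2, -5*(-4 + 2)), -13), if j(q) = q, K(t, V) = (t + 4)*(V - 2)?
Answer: -331/21 ≈ -15.762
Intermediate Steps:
K(t, V) = (-2 + V)*(4 + t) (K(t, V) = (4 + t)*(-2 + V) = (-2 + V)*(4 + t))
Y = -5/21 (Y = 5/(-21) = 5*(-1/21) = -5/21 ≈ -0.23810)
D(C, b) = -5/21
8*(-2) - D(K(-2, -5*(-4 + 2)), -13) = 8*(-2) - 1*(-5/21) = -16 + 5/21 = -331/21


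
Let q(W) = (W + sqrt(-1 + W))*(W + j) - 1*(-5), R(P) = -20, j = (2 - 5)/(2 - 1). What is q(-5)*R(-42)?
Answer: -900 + 160*I*sqrt(6) ≈ -900.0 + 391.92*I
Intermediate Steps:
j = -3 (j = -3/1 = -3*1 = -3)
q(W) = 5 + (-3 + W)*(W + sqrt(-1 + W)) (q(W) = (W + sqrt(-1 + W))*(W - 3) - 1*(-5) = (W + sqrt(-1 + W))*(-3 + W) + 5 = (-3 + W)*(W + sqrt(-1 + W)) + 5 = 5 + (-3 + W)*(W + sqrt(-1 + W)))
q(-5)*R(-42) = (5 + (-5)**2 - 3*(-5) - 3*sqrt(-1 - 5) - 5*sqrt(-1 - 5))*(-20) = (5 + 25 + 15 - 3*I*sqrt(6) - 5*I*sqrt(6))*(-20) = (45 - 8*I*sqrt(6))*(-20) = -900 + 160*I*sqrt(6)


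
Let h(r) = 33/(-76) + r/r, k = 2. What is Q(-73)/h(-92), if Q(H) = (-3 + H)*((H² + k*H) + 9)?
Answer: -29988992/43 ≈ -6.9742e+5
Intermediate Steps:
h(r) = 43/76 (h(r) = 33*(-1/76) + 1 = -33/76 + 1 = 43/76)
Q(H) = (-3 + H)*(9 + H² + 2*H) (Q(H) = (-3 + H)*((H² + 2*H) + 9) = (-3 + H)*(9 + H² + 2*H))
Q(-73)/h(-92) = (-27 + (-73)³ - 1*(-73)² + 3*(-73))/(43/76) = (-27 - 389017 - 1*5329 - 219)*(76/43) = (-27 - 389017 - 5329 - 219)*(76/43) = -394592*76/43 = -29988992/43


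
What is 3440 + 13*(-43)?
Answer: 2881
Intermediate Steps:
3440 + 13*(-43) = 3440 - 559 = 2881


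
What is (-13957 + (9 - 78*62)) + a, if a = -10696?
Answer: -29480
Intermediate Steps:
(-13957 + (9 - 78*62)) + a = (-13957 + (9 - 78*62)) - 10696 = (-13957 + (9 - 4836)) - 10696 = (-13957 - 4827) - 10696 = -18784 - 10696 = -29480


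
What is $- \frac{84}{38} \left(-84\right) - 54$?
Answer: $\frac{2502}{19} \approx 131.68$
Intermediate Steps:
$- \frac{84}{38} \left(-84\right) - 54 = \left(-84\right) \frac{1}{38} \left(-84\right) - 54 = \left(- \frac{42}{19}\right) \left(-84\right) - 54 = \frac{3528}{19} - 54 = \frac{2502}{19}$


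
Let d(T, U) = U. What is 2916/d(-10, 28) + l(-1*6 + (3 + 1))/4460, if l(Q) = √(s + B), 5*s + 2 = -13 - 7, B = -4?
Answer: 729/7 + I*√210/22300 ≈ 104.14 + 0.00064984*I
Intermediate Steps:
s = -22/5 (s = -⅖ + (-13 - 7)/5 = -⅖ + (⅕)*(-20) = -⅖ - 4 = -22/5 ≈ -4.4000)
l(Q) = I*√210/5 (l(Q) = √(-22/5 - 4) = √(-42/5) = I*√210/5)
2916/d(-10, 28) + l(-1*6 + (3 + 1))/4460 = 2916/28 + (I*√210/5)/4460 = 2916*(1/28) + (I*√210/5)*(1/4460) = 729/7 + I*√210/22300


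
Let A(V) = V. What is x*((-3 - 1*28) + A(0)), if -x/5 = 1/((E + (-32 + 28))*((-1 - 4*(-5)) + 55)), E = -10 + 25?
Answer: 155/814 ≈ 0.19042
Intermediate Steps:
E = 15
x = -5/814 (x = -5*1/((15 + (-32 + 28))*((-1 - 4*(-5)) + 55)) = -5*1/((15 - 4)*((-1 + 20) + 55)) = -5*1/(11*(19 + 55)) = -5/(11*74) = -5/814 ≈ -0.0061425)
x*((-3 - 1*28) + A(0)) = -5*((-3 - 1*28) + 0)/814 = -5*((-3 - 28) + 0)/814 = -5*(-31 + 0)/814 = -5/814*(-31) = 155/814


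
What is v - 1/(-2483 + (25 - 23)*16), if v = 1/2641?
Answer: 268/340689 ≈ 0.00078664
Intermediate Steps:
v = 1/2641 ≈ 0.00037864
v - 1/(-2483 + (25 - 23)*16) = 1/2641 - 1/(-2483 + (25 - 23)*16) = 1/2641 - 1/(-2483 + 2*16) = 1/2641 - 1/(-2483 + 32) = 1/2641 - 1/(-2451) = 1/2641 - 1*(-1/2451) = 1/2641 + 1/2451 = 268/340689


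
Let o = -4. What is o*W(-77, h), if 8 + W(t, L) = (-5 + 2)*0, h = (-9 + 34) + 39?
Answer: 32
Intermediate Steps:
h = 64 (h = 25 + 39 = 64)
W(t, L) = -8 (W(t, L) = -8 + (-5 + 2)*0 = -8 - 3*0 = -8 + 0 = -8)
o*W(-77, h) = -4*(-8) = 32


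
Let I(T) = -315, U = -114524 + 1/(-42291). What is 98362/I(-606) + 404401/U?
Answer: -96357472252247/305130072555 ≈ -315.79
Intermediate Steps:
U = -4843334485/42291 (U = -114524 - 1/42291 = -4843334485/42291 ≈ -1.1452e+5)
98362/I(-606) + 404401/U = 98362/(-315) + 404401/(-4843334485/42291) = 98362*(-1/315) + 404401*(-42291/4843334485) = -98362/315 - 17102522691/4843334485 = -96357472252247/305130072555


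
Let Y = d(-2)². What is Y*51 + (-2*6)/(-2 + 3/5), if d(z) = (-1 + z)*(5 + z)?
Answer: 28977/7 ≈ 4139.6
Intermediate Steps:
Y = 81 (Y = (-5 + (-2)² + 4*(-2))² = (-5 + 4 - 8)² = (-9)² = 81)
Y*51 + (-2*6)/(-2 + 3/5) = 81*51 + (-2*6)/(-2 + 3/5) = 4131 - 12/(-2 + 3*(⅕)) = 4131 - 12/(-2 + ⅗) = 4131 - 12/(-7/5) = 4131 - 12*(-5/7) = 4131 + 60/7 = 28977/7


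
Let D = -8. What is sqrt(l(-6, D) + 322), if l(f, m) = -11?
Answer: sqrt(311) ≈ 17.635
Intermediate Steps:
sqrt(l(-6, D) + 322) = sqrt(-11 + 322) = sqrt(311)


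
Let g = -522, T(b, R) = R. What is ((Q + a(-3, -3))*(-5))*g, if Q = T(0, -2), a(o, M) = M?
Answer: -13050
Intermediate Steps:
Q = -2
((Q + a(-3, -3))*(-5))*g = ((-2 - 3)*(-5))*(-522) = -5*(-5)*(-522) = 25*(-522) = -13050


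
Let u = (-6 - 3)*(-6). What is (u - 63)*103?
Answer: -927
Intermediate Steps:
u = 54 (u = -9*(-6) = 54)
(u - 63)*103 = (54 - 63)*103 = -9*103 = -927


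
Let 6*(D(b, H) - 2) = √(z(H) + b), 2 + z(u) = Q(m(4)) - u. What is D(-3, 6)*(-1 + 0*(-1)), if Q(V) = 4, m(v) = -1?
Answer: -2 - I*√7/6 ≈ -2.0 - 0.44096*I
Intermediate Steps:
z(u) = 2 - u (z(u) = -2 + (4 - u) = 2 - u)
D(b, H) = 2 + √(2 + b - H)/6 (D(b, H) = 2 + √((2 - H) + b)/6 = 2 + √(2 + b - H)/6)
D(-3, 6)*(-1 + 0*(-1)) = (2 + √(2 - 3 - 1*6)/6)*(-1 + 0*(-1)) = (2 + √(2 - 3 - 6)/6)*(-1 + 0) = (2 + √(-7)/6)*(-1) = (2 + (I*√7)/6)*(-1) = (2 + I*√7/6)*(-1) = -2 - I*√7/6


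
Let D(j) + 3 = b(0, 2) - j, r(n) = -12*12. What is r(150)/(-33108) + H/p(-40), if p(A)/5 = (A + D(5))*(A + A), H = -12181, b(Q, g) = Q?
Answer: -33376979/52972800 ≈ -0.63008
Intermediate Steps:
r(n) = -144
D(j) = -3 - j (D(j) = -3 + (0 - j) = -3 - j)
p(A) = 10*A*(-8 + A) (p(A) = 5*((A + (-3 - 1*5))*(A + A)) = 5*((A + (-3 - 5))*(2*A)) = 5*((A - 8)*(2*A)) = 5*((-8 + A)*(2*A)) = 5*(2*A*(-8 + A)) = 10*A*(-8 + A))
r(150)/(-33108) + H/p(-40) = -144/(-33108) - 12181*(-1/(400*(-8 - 40))) = -144*(-1/33108) - 12181/(10*(-40)*(-48)) = 12/2759 - 12181/19200 = -33376979/52972800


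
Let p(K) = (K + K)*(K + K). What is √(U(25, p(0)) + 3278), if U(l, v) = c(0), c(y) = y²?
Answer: √3278 ≈ 57.254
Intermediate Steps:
p(K) = 4*K² (p(K) = (2*K)*(2*K) = 4*K²)
U(l, v) = 0 (U(l, v) = 0² = 0)
√(U(25, p(0)) + 3278) = √(0 + 3278) = √3278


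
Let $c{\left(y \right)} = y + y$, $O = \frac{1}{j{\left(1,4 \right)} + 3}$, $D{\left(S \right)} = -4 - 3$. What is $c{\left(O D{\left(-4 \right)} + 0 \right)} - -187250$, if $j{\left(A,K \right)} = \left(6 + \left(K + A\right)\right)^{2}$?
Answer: $\frac{11609493}{62} \approx 1.8725 \cdot 10^{5}$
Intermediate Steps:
$D{\left(S \right)} = -7$
$j{\left(A,K \right)} = \left(6 + A + K\right)^{2}$ ($j{\left(A,K \right)} = \left(6 + \left(A + K\right)\right)^{2} = \left(6 + A + K\right)^{2}$)
$O = \frac{1}{124}$ ($O = \frac{1}{\left(6 + 1 + 4\right)^{2} + 3} = \frac{1}{11^{2} + 3} = \frac{1}{121 + 3} = \frac{1}{124} \approx 0.0080645$)
$c{\left(y \right)} = 2 y$
$c{\left(O D{\left(-4 \right)} + 0 \right)} - -187250 = 2 \left(\frac{1}{124} \left(-7\right) + 0\right) - -187250 = 2 \left(- \frac{7}{124} + 0\right) + 187250 = 2 \left(- \frac{7}{124}\right) + 187250 = - \frac{7}{62} + 187250 = \frac{11609493}{62}$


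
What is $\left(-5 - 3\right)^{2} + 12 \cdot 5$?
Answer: $124$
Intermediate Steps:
$\left(-5 - 3\right)^{2} + 12 \cdot 5 = \left(-8\right)^{2} + 60 = 64 + 60 = 124$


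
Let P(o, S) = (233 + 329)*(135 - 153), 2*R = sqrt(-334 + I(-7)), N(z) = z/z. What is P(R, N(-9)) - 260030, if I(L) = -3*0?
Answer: -270146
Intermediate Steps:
I(L) = 0
N(z) = 1
R = I*sqrt(334)/2 (R = sqrt(-334 + 0)/2 = sqrt(-334)/2 = (I*sqrt(334))/2 = I*sqrt(334)/2 ≈ 9.1378*I)
P(o, S) = -10116 (P(o, S) = 562*(-18) = -10116)
P(R, N(-9)) - 260030 = -10116 - 260030 = -270146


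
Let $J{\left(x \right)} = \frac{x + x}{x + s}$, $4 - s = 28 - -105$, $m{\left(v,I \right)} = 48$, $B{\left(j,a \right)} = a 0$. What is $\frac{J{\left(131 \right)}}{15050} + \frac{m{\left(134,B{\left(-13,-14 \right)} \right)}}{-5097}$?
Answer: $- \frac{18231}{25569950} \approx -0.00071299$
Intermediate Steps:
$B{\left(j,a \right)} = 0$
$s = -129$ ($s = 4 - \left(28 - -105\right) = 4 - \left(28 + 105\right) = 4 - 133 = -129$)
$J{\left(x \right)} = \frac{2 x}{-129 + x}$ ($J{\left(x \right)} = \frac{x + x}{x - 129} = \frac{2 x}{-129 + x}$)
$\frac{J{\left(131 \right)}}{15050} + \frac{m{\left(134,B{\left(-13,-14 \right)} \right)}}{-5097} = \frac{2 \cdot 131 \frac{1}{-129 + 131}}{15050} + \frac{48}{-5097} = 2 \cdot 131 \cdot \frac{1}{2} \cdot \frac{1}{15050} + 48 \left(- \frac{1}{5097}\right) = 2 \cdot 131 \cdot \frac{1}{2} \cdot \frac{1}{15050} - \frac{16}{1699} = 131 \cdot \frac{1}{15050} - \frac{16}{1699} = \frac{131}{15050} - \frac{16}{1699} = - \frac{18231}{25569950}$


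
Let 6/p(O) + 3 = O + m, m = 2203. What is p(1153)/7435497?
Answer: 2/8310407147 ≈ 2.4066e-10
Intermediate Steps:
p(O) = 6/(2200 + O) (p(O) = 6/(-3 + (O + 2203)) = 6/(-3 + (2203 + O)) = 6/(2200 + O))
p(1153)/7435497 = (6/(2200 + 1153))/7435497 = (6/3353)*(1/7435497) = 2/8310407147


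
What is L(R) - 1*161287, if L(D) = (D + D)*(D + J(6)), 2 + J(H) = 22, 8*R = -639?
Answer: -4855103/32 ≈ -1.5172e+5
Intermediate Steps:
R = -639/8 (R = (1/8)*(-639) = -639/8 ≈ -79.875)
J(H) = 20 (J(H) = -2 + 22 = 20)
L(D) = 2*D*(20 + D) (L(D) = (D + D)*(D + 20) = (2*D)*(20 + D) = 2*D*(20 + D))
L(R) - 1*161287 = 2*(-639/8)*(20 - 639/8) - 1*161287 = 2*(-639/8)*(-479/8) - 161287 = 306081/32 - 161287 = -4855103/32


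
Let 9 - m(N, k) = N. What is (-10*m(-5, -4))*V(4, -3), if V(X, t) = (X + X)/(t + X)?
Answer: -1120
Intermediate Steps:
V(X, t) = 2*X/(X + t) (V(X, t) = (2*X)/(X + t) = 2*X/(X + t))
m(N, k) = 9 - N
(-10*m(-5, -4))*V(4, -3) = (-10*(9 - 1*(-5)))*(2*4/(4 - 3)) = (-10*(9 + 5))*(2*4/1) = (-10*14)*(2*4*1) = -140*8 = -1120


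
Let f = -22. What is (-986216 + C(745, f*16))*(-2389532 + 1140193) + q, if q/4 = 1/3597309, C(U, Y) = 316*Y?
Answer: 4932214924115927452/3597309 ≈ 1.3711e+12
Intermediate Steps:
q = 4/3597309 ≈ 1.1119e-6
(-986216 + C(745, f*16))*(-2389532 + 1140193) + q = (-986216 + 316*(-22*16))*(-2389532 + 1140193) + 4/3597309 = (-986216 + 316*(-352))*(-1249339) + 4/3597309 = (-986216 - 111232)*(-1249339) + 4/3597309 = -1097448*(-1249339) + 4/3597309 = 1371084586872 + 4/3597309 = 4932214924115927452/3597309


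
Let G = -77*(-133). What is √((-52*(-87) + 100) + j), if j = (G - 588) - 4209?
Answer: 2*√2517 ≈ 100.34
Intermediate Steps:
G = 10241
j = 5444 (j = (10241 - 588) - 4209 = 9653 - 4209 = 5444)
√((-52*(-87) + 100) + j) = √((-52*(-87) + 100) + 5444) = √((4524 + 100) + 5444) = √(4624 + 5444) = √10068 = 2*√2517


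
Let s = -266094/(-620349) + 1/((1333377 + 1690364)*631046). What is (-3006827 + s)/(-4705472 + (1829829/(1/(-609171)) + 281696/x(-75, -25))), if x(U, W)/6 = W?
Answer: 88979524691013601719203625/32986274039530286924300338688474 ≈ 2.6975e-6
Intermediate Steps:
x(U, W) = 6*W
s = 169246397876608811/394566708291912338 (s = -266094*(-1/620349) + (1/631046)/3023741 = 88698/206783 + (1/3023741)*(1/631046) = 88698/206783 + 1/1908119663086 = 169246397876608811/394566708291912338 ≈ 0.42894)
(-3006827 + s)/(-4705472 + (1829829/(1/(-609171)) + 281696/x(-75, -25))) = (-3006827 + 169246397876608811/394566708291912338)/(-4705472 + (1829829/(1/(-609171)) + 281696/((6*(-25))))) = -1186393662546848022922715/(394566708291912338*(-4705472 + (1829829/(-1/609171) + 281696/(-150)))) = -1186393662546848022922715/(394566708291912338*(-4705472 + (1829829*(-609171) + 281696*(-1/150)))) = -1186393662546848022922715/(394566708291912338*(-4705472 + (-1114678761759 - 140848/75))) = -1186393662546848022922715/(394566708291912338*(-4705472 - 83600907272773/75)) = -1186393662546848022922715/(394566708291912338*(-83601260183173/75)) = -1186393662546848022922715/394566708291912338*(-75/83601260183173) = 88979524691013601719203625/32986274039530286924300338688474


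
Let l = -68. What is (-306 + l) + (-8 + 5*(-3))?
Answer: -397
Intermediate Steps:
(-306 + l) + (-8 + 5*(-3)) = (-306 - 68) + (-8 + 5*(-3)) = -374 + (-8 - 15) = -374 - 23 = -397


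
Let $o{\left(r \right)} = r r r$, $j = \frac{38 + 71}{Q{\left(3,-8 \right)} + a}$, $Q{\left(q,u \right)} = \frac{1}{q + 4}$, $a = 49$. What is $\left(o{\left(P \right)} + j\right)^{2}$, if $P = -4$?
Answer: $\frac{451690009}{118336} \approx 3817.0$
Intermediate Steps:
$Q{\left(q,u \right)} = \frac{1}{4 + q}$
$j = \frac{763}{344}$ ($j = \frac{38 + 71}{\frac{1}{4 + 3} + 49} = \frac{109}{\frac{1}{7} + 49} = \frac{109}{\frac{344}{7}} = 109 \cdot \frac{7}{344} = \frac{763}{344} \approx 2.218$)
$o{\left(r \right)} = r^{3}$ ($o{\left(r \right)} = r^{2} r = r^{3}$)
$\left(o{\left(P \right)} + j\right)^{2} = \left(\left(-4\right)^{3} + \frac{763}{344}\right)^{2} = \left(-64 + \frac{763}{344}\right)^{2} = \left(- \frac{21253}{344}\right)^{2} = \frac{451690009}{118336}$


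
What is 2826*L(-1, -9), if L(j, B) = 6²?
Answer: 101736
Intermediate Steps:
L(j, B) = 36
2826*L(-1, -9) = 2826*36 = 101736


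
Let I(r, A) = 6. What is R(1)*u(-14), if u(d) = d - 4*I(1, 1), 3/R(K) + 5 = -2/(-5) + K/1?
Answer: 95/3 ≈ 31.667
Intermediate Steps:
R(K) = 3/(-23/5 + K) (R(K) = 3/(-5 + (-2/(-5) + K/1)) = 3/(-5 + (-2*(-⅕) + K*1)) = 3/(-5 + (⅖ + K)) = 3/(-23/5 + K))
u(d) = -24 + d (u(d) = d - 4*6 = d - 24 = -24 + d)
R(1)*u(-14) = (15/(-23 + 5*1))*(-24 - 14) = (15/(-23 + 5))*(-38) = (15/(-18))*(-38) = (15*(-1/18))*(-38) = -⅚*(-38) = 95/3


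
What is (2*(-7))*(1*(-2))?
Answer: 28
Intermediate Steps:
(2*(-7))*(1*(-2)) = -14*(-2) = 28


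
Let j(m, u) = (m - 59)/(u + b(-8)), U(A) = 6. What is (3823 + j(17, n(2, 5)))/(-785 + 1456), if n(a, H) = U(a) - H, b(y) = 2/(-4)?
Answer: 3739/671 ≈ 5.5723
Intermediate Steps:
b(y) = -½ (b(y) = 2*(-¼) = -½)
n(a, H) = 6 - H
j(m, u) = (-59 + m)/(-½ + u) (j(m, u) = (m - 59)/(u - ½) = (-59 + m)/(-½ + u))
(3823 + j(17, n(2, 5)))/(-785 + 1456) = (3823 + 2*(-59 + 17)/(-1 + 2*(6 - 1*5)))/(-785 + 1456) = (3823 + 2*(-42)/(-1 + 2*(6 - 5)))/671 = (3823 + 2*(-42)/(-1 + 2*1))*(1/671) = (3823 + 2*(-42)/(-1 + 2))*(1/671) = (3823 + 2*(-42)/1)*(1/671) = (3823 + 2*1*(-42))*(1/671) = (3823 - 84)*(1/671) = 3739*(1/671) = 3739/671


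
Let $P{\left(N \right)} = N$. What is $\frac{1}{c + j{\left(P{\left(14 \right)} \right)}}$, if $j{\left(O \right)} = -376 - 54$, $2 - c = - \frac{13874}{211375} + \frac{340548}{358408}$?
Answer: $- \frac{18939622750}{8122911232227} \approx -0.0023316$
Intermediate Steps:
$c = \frac{21126550273}{18939622750}$ ($c = 2 - \left(- \frac{13874}{211375} + \frac{340548}{358408}\right) = 2 - \left(\left(-13874\right) \frac{1}{211375} + 340548 \cdot \frac{1}{358408}\right) = 2 - \left(- \frac{13874}{211375} + \frac{85137}{89602}\right) = 2 - \frac{16752695227}{18939622750} = \frac{21126550273}{18939622750} \approx 1.1155$)
$j{\left(O \right)} = -430$ ($j{\left(O \right)} = -376 - 54 = -430$)
$\frac{1}{c + j{\left(P{\left(14 \right)} \right)}} = \frac{1}{\frac{21126550273}{18939622750} - 430} = \frac{1}{- \frac{8122911232227}{18939622750}} = - \frac{18939622750}{8122911232227}$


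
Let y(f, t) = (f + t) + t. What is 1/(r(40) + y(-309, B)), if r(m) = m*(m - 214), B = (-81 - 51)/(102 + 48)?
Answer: -25/181769 ≈ -0.00013754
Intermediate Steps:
B = -22/25 (B = -132/150 = -132*1/150 = -22/25 ≈ -0.88000)
y(f, t) = f + 2*t
r(m) = m*(-214 + m)
1/(r(40) + y(-309, B)) = 1/(40*(-214 + 40) + (-309 + 2*(-22/25))) = 1/(40*(-174) + (-309 - 44/25)) = 1/(-6960 - 7769/25) = 1/(-181769/25) = -25/181769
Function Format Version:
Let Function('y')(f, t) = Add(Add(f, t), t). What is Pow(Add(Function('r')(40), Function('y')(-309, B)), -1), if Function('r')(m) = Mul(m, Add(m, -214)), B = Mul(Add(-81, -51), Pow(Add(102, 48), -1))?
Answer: Rational(-25, 181769) ≈ -0.00013754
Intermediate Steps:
B = Rational(-22, 25) (B = Mul(-132, Pow(150, -1)) = Mul(-132, Rational(1, 150)) = Rational(-22, 25) ≈ -0.88000)
Function('y')(f, t) = Add(f, Mul(2, t))
Function('r')(m) = Mul(m, Add(-214, m))
Pow(Add(Function('r')(40), Function('y')(-309, B)), -1) = Pow(Add(Mul(40, Add(-214, 40)), Add(-309, Mul(2, Rational(-22, 25)))), -1) = Pow(Add(Mul(40, -174), Add(-309, Rational(-44, 25))), -1) = Pow(Add(-6960, Rational(-7769, 25)), -1) = Pow(Rational(-181769, 25), -1) = Rational(-25, 181769)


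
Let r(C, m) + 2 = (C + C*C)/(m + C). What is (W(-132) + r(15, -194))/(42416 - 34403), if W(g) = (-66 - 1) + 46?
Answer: -4357/1434327 ≈ -0.0030377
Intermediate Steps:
W(g) = -21 (W(g) = -67 + 46 = -21)
r(C, m) = -2 + (C + C²)/(C + m) (r(C, m) = -2 + (C + C*C)/(m + C) = -2 + (C + C²)/(C + m))
(W(-132) + r(15, -194))/(42416 - 34403) = (-21 + (15² - 1*15 - 2*(-194))/(15 - 194))/(42416 - 34403) = (-21 + (225 - 15 + 388)/(-179))/8013 = (-21 - 1/179*598)*(1/8013) = (-21 - 598/179)*(1/8013) = -4357/179*1/8013 = -4357/1434327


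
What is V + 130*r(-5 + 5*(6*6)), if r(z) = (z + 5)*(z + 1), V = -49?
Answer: 4118351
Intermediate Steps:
r(z) = (1 + z)*(5 + z) (r(z) = (5 + z)*(1 + z) = (1 + z)*(5 + z))
V + 130*r(-5 + 5*(6*6)) = -49 + 130*(5 + (-5 + 5*(6*6))² + 6*(-5 + 5*(6*6))) = -49 + 130*(5 + (-5 + 5*36)² + 6*(-5 + 5*36)) = -49 + 130*(5 + (-5 + 180)² + 6*(-5 + 180)) = -49 + 130*(5 + 175² + 6*175) = -49 + 130*(5 + 30625 + 1050) = -49 + 130*31680 = -49 + 4118400 = 4118351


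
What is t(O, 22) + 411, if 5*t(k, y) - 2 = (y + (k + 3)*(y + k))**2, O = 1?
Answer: 15053/5 ≈ 3010.6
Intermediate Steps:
t(k, y) = 2/5 + (y + (3 + k)*(k + y))**2/5 (t(k, y) = 2/5 + (y + (k + 3)*(y + k))**2/5 = 2/5 + (y + (3 + k)*(k + y))**2/5)
t(O, 22) + 411 = (2/5 + (1**2 + 3*1 + 4*22 + 1*22)**2/5) + 411 = (2/5 + (1 + 3 + 88 + 22)**2/5) + 411 = (2/5 + (1/5)*114**2) + 411 = (2/5 + (1/5)*12996) + 411 = (2/5 + 12996/5) + 411 = 12998/5 + 411 = 15053/5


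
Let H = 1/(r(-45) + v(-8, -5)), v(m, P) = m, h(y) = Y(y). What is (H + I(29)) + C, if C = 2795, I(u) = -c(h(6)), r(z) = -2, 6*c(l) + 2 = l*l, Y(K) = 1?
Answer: 41926/15 ≈ 2795.1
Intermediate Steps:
h(y) = 1
c(l) = -⅓ + l²/6 (c(l) = -⅓ + (l*l)/6 = -⅓ + l²/6)
I(u) = ⅙ (I(u) = -(-⅓ + (⅙)*1²) = -(-⅓ + (⅙)*1) = -(-⅓ + ⅙) = -1*(-⅙) = ⅙)
H = -⅒ (H = 1/(-2 - 8) = 1/(-10) = -⅒ ≈ -0.10000)
(H + I(29)) + C = (-⅒ + ⅙) + 2795 = 1/15 + 2795 = 41926/15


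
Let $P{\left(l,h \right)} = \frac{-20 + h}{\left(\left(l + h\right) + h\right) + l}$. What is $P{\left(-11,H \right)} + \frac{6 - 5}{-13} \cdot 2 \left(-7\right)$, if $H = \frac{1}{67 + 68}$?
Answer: $\frac{76639}{38584} \approx 1.9863$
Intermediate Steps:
$H = \frac{1}{135} \approx 0.0074074$
$P{\left(l,h \right)} = \frac{-20 + h}{2 h + 2 l}$ ($P{\left(l,h \right)} = \frac{-20 + h}{\left(\left(h + l\right) + h\right) + l} = \frac{-20 + h}{\left(l + 2 h\right) + l} = \frac{-20 + h}{2 h + 2 l}$)
$P{\left(-11,H \right)} + \frac{6 - 5}{-13} \cdot 2 \left(-7\right) = \frac{-10 + \frac{1}{2} \cdot \frac{1}{135}}{\frac{1}{135} - 11} + \frac{6 - 5}{-13} \cdot 2 \left(-7\right) = \frac{-10 + \frac{1}{270}}{- \frac{1484}{135}} + \left(6 - 5\right) \left(- \frac{1}{13}\right) \left(-14\right) = \left(- \frac{135}{1484}\right) \left(- \frac{2699}{270}\right) + 1 \left(- \frac{1}{13}\right) \left(-14\right) = \frac{2699}{2968} - - \frac{14}{13} = \frac{2699}{2968} + \frac{14}{13} = \frac{76639}{38584}$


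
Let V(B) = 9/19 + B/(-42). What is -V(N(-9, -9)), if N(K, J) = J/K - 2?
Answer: -397/798 ≈ -0.49749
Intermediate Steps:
N(K, J) = -2 + J/K
V(B) = 9/19 - B/42 (V(B) = 9*(1/19) + B*(-1/42) = 9/19 - B/42)
-V(N(-9, -9)) = -(9/19 - (-2 - 9/(-9))/42) = -(9/19 - (-2 - 9*(-1/9))/42) = -(9/19 - (-2 + 1)/42) = -(9/19 - 1/42*(-1)) = -(9/19 + 1/42) = -1*397/798 = -397/798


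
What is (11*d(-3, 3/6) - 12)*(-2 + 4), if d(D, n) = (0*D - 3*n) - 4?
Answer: -145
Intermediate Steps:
d(D, n) = -4 - 3*n (d(D, n) = (0 - 3*n) - 4 = -3*n - 4 = -4 - 3*n)
(11*d(-3, 3/6) - 12)*(-2 + 4) = (11*(-4 - 9/6) - 12)*(-2 + 4) = (11*(-4 - 9/6) - 12)*2 = (11*(-4 - 3*½) - 12)*2 = (11*(-4 - 3/2) - 12)*2 = (11*(-11/2) - 12)*2 = (-121/2 - 12)*2 = -145/2*2 = -145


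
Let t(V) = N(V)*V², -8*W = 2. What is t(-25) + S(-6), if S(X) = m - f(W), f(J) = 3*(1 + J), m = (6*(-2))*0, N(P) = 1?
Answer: 2491/4 ≈ 622.75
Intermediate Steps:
W = -¼ (W = -⅛*2 = -¼ ≈ -0.25000)
t(V) = V² (t(V) = 1*V² = V²)
m = 0 (m = -12*0 = 0)
f(J) = 3 + 3*J
S(X) = -9/4 (S(X) = 0 - (3 + 3*(-¼)) = 0 - (3 - ¾) = 0 - 1*9/4 = 0 - 9/4 = -9/4)
t(-25) + S(-6) = (-25)² - 9/4 = 625 - 9/4 = 2491/4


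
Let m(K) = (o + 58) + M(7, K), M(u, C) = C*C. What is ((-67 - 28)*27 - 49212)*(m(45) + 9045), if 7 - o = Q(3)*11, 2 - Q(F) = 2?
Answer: -576536895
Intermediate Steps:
Q(F) = 0 (Q(F) = 2 - 1*2 = 2 - 2 = 0)
M(u, C) = C²
o = 7 (o = 7 - 0*11 = 7 - 1*0 = 7 + 0 = 7)
m(K) = 65 + K² (m(K) = (7 + 58) + K² = 65 + K²)
((-67 - 28)*27 - 49212)*(m(45) + 9045) = ((-67 - 28)*27 - 49212)*((65 + 45²) + 9045) = (-95*27 - 49212)*((65 + 2025) + 9045) = (-2565 - 49212)*(2090 + 9045) = -51777*11135 = -576536895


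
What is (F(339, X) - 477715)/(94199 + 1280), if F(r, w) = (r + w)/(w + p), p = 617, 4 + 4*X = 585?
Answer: -1456551098/291115471 ≈ -5.0033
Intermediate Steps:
X = 581/4 (X = -1 + (¼)*585 = -1 + 585/4 = 581/4 ≈ 145.25)
F(r, w) = (r + w)/(617 + w) (F(r, w) = (r + w)/(w + 617) = (r + w)/(617 + w))
(F(339, X) - 477715)/(94199 + 1280) = ((339 + 581/4)/(617 + 581/4) - 477715)/(94199 + 1280) = ((1937/4)/(3049/4) - 477715)/95479 = ((4/3049)*(1937/4) - 477715)*(1/95479) = (1937/3049 - 477715)*(1/95479) = -1456551098/3049*1/95479 = -1456551098/291115471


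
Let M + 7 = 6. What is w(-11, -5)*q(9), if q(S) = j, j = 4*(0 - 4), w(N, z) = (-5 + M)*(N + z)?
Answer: -1536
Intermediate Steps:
M = -1 (M = -7 + 6 = -1)
w(N, z) = -6*N - 6*z (w(N, z) = (-5 - 1)*(N + z) = -6*(N + z) = -6*N - 6*z)
j = -16 (j = 4*(-4) = -16)
q(S) = -16
w(-11, -5)*q(9) = (-6*(-11) - 6*(-5))*(-16) = (66 + 30)*(-16) = 96*(-16) = -1536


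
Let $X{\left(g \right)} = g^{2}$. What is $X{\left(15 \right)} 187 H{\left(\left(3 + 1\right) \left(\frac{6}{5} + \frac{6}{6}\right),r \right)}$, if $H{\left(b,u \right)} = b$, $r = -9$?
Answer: $370260$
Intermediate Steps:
$X{\left(15 \right)} 187 H{\left(\left(3 + 1\right) \left(\frac{6}{5} + \frac{6}{6}\right),r \right)} = 15^{2} \cdot 187 \left(3 + 1\right) \left(\frac{6}{5} + \frac{6}{6}\right) = 225 \cdot 187 \cdot 4 \left(6 \cdot \frac{1}{5} + 6 \cdot \frac{1}{6}\right) = 42075 \cdot 4 \left(\frac{6}{5} + 1\right) = 42075 \cdot 4 \cdot \frac{11}{5} = 42075 \cdot \frac{44}{5} = 370260$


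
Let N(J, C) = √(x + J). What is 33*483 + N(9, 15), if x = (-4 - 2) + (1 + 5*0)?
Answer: 15941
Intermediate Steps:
x = -5 (x = -6 + (1 + 0) = -6 + 1 = -5)
N(J, C) = √(-5 + J)
33*483 + N(9, 15) = 33*483 + √(-5 + 9) = 15939 + √4 = 15939 + 2 = 15941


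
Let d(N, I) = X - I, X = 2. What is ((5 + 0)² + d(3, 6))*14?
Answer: 294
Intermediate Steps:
d(N, I) = 2 - I
((5 + 0)² + d(3, 6))*14 = ((5 + 0)² + (2 - 1*6))*14 = (5² + (2 - 6))*14 = (25 - 4)*14 = 21*14 = 294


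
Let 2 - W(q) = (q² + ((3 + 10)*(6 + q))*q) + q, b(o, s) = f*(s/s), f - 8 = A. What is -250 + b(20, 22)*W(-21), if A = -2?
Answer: -27328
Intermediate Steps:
f = 6 (f = 8 - 2 = 6)
b(o, s) = 6 (b(o, s) = 6*(s/s) = 6*1 = 6)
W(q) = 2 - q - q² - q*(78 + 13*q) (W(q) = 2 - ((q² + ((3 + 10)*(6 + q))*q) + q) = 2 - ((q² + (13*(6 + q))*q) + q) = 2 - ((q² + (78 + 13*q)*q) + q) = 2 - ((q² + q*(78 + 13*q)) + q) = 2 - (q + q² + q*(78 + 13*q)) = 2 + (-q - q² - q*(78 + 13*q)) = 2 - q - q² - q*(78 + 13*q))
-250 + b(20, 22)*W(-21) = -250 + 6*(2 - 79*(-21) - 14*(-21)²) = -250 + 6*(2 + 1659 - 14*441) = -250 + 6*(2 + 1659 - 6174) = -250 + 6*(-4513) = -250 - 27078 = -27328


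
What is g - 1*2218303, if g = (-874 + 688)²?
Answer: -2183707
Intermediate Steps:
g = 34596 (g = (-186)² = 34596)
g - 1*2218303 = 34596 - 1*2218303 = 34596 - 2218303 = -2183707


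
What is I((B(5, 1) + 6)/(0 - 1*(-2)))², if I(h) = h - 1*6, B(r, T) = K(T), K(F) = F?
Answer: 25/4 ≈ 6.2500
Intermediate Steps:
B(r, T) = T
I(h) = -6 + h (I(h) = h - 6 = -6 + h)
I((B(5, 1) + 6)/(0 - 1*(-2)))² = (-6 + (1 + 6)/(0 - 1*(-2)))² = (-6 + 7/(0 + 2))² = (-6 + 7/2)² = (-5/2)² = 25/4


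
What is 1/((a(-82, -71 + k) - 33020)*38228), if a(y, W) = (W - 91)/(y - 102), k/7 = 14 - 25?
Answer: -46/58062989637 ≈ -7.9224e-10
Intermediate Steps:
k = -77 (k = 7*(14 - 25) = 7*(-11) = -77)
a(y, W) = (-91 + W)/(-102 + y)
1/((a(-82, -71 + k) - 33020)*38228) = 1/((-91 + (-71 - 77))/(-102 - 82) - 33020*38228) = (1/38228)/((-91 - 148)/(-184) - 33020) = (1/38228)/(-1/184*(-239) - 33020) = (1/38228)/(239/184 - 33020) = (1/38228)/(-6075441/184) = -184/6075441*1/38228 = -46/58062989637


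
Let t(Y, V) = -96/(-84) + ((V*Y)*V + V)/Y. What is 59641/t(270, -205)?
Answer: 22544298/15885595 ≈ 1.4192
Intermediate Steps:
t(Y, V) = 8/7 + (V + Y*V**2)/Y (t(Y, V) = -96*(-1/84) + (Y*V**2 + V)/Y = 8/7 + (V + Y*V**2)/Y)
59641/t(270, -205) = 59641/(8/7 + (-205)**2 - 205/270) = 59641/(8/7 + 42025 - 205*1/270) = 59641/(8/7 + 42025 - 41/54) = 59641/(15885595/378) = 59641*(378/15885595) = 22544298/15885595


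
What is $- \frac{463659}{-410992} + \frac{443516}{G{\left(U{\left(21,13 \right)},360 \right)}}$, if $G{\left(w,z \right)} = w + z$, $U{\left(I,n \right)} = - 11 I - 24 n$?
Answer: $- \frac{182196678275}{75211536} \approx -2422.5$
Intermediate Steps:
$U{\left(I,n \right)} = - 24 n - 11 I$
$- \frac{463659}{-410992} + \frac{443516}{G{\left(U{\left(21,13 \right)},360 \right)}} = - \frac{463659}{-410992} + \frac{443516}{\left(\left(-24\right) 13 - 231\right) + 360} = \left(-463659\right) \left(- \frac{1}{410992}\right) + \frac{443516}{\left(-312 - 231\right) + 360} = \frac{463659}{410992} + \frac{443516}{-543 + 360} = \frac{463659}{410992} + \frac{443516}{-183} = \frac{463659}{410992} + 443516 \left(- \frac{1}{183}\right) = \frac{463659}{410992} - \frac{443516}{183} = - \frac{182196678275}{75211536}$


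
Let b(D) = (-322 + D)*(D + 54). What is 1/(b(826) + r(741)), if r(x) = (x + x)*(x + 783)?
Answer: 1/2702088 ≈ 3.7008e-7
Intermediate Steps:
b(D) = (-322 + D)*(54 + D)
r(x) = 2*x*(783 + x) (r(x) = (2*x)*(783 + x) = 2*x*(783 + x))
1/(b(826) + r(741)) = 1/((-17388 + 826**2 - 268*826) + 2*741*(783 + 741)) = 1/((-17388 + 682276 - 221368) + 2*741*1524) = 1/(443520 + 2258568) = 1/2702088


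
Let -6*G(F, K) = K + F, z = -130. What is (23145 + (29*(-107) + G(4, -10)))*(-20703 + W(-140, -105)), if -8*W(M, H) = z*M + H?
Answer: -3682279917/8 ≈ -4.6028e+8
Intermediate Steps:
G(F, K) = -F/6 - K/6 (G(F, K) = -(K + F)/6 = -(F + K)/6 = -F/6 - K/6)
W(M, H) = -H/8 + 65*M/4 (W(M, H) = -(-130*M + H)/8 = -(H - 130*M)/8 = -H/8 + 65*M/4)
(23145 + (29*(-107) + G(4, -10)))*(-20703 + W(-140, -105)) = (23145 + (29*(-107) + (-⅙*4 - ⅙*(-10))))*(-20703 + (-⅛*(-105) + (65/4)*(-140))) = (23145 + (-3103 + (-⅔ + 5/3)))*(-20703 + (105/8 - 2275)) = (23145 + (-3103 + 1))*(-20703 - 18095/8) = (23145 - 3102)*(-183719/8) = 20043*(-183719/8) = -3682279917/8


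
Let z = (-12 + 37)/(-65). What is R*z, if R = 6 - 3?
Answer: -15/13 ≈ -1.1538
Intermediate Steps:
z = -5/13 (z = 25*(-1/65) = -5/13 ≈ -0.38462)
R = 3
R*z = 3*(-5/13) = -15/13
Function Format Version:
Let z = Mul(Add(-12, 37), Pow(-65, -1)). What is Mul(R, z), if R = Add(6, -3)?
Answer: Rational(-15, 13) ≈ -1.1538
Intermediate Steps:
z = Rational(-5, 13) (z = Mul(25, Rational(-1, 65)) = Rational(-5, 13) ≈ -0.38462)
R = 3
Mul(R, z) = Mul(3, Rational(-5, 13)) = Rational(-15, 13)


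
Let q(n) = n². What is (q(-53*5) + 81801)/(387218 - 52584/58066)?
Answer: 2206885429/5621036951 ≈ 0.39261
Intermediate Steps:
(q(-53*5) + 81801)/(387218 - 52584/58066) = ((-53*5)² + 81801)/(387218 - 52584/58066) = ((-265)² + 81801)/(387218 - 52584*1/58066) = (70225 + 81801)/(387218 - 26292/29033) = 152026/(11242073902/29033) = 152026*(29033/11242073902) = 2206885429/5621036951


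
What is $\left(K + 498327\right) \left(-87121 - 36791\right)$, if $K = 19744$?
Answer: $-64195213752$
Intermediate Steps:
$\left(K + 498327\right) \left(-87121 - 36791\right) = \left(19744 + 498327\right) \left(-87121 - 36791\right) = 518071 \left(-123912\right) = -64195213752$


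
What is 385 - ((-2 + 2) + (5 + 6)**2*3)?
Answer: 22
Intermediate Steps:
385 - ((-2 + 2) + (5 + 6)**2*3) = 385 - (0 + 11**2*3) = 385 - (0 + 121*3) = 385 - (0 + 363) = 385 - 1*363 = 385 - 363 = 22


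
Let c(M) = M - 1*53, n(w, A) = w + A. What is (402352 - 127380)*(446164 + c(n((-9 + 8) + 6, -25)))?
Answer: 122662534452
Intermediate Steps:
n(w, A) = A + w
c(M) = -53 + M (c(M) = M - 53 = -53 + M)
(402352 - 127380)*(446164 + c(n((-9 + 8) + 6, -25))) = (402352 - 127380)*(446164 + (-53 + (-25 + ((-9 + 8) + 6)))) = 274972*(446164 + (-53 + (-25 + (-1 + 6)))) = 274972*(446164 + (-53 + (-25 + 5))) = 274972*(446164 + (-53 - 20)) = 274972*(446164 - 73) = 274972*446091 = 122662534452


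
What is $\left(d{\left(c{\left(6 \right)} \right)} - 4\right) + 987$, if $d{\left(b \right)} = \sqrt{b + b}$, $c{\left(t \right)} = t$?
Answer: $983 + 2 \sqrt{3} \approx 986.46$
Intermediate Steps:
$d{\left(b \right)} = \sqrt{2} \sqrt{b}$ ($d{\left(b \right)} = \sqrt{2 b} = \sqrt{2} \sqrt{b}$)
$\left(d{\left(c{\left(6 \right)} \right)} - 4\right) + 987 = \left(\sqrt{2} \sqrt{6} - 4\right) + 987 = \left(2 \sqrt{3} - 4\right) + 987 = \left(-4 + 2 \sqrt{3}\right) + 987 = 983 + 2 \sqrt{3}$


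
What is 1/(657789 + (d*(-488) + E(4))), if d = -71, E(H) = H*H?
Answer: 1/692453 ≈ 1.4441e-6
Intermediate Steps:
E(H) = H²
1/(657789 + (d*(-488) + E(4))) = 1/(657789 + (-71*(-488) + 4²)) = 1/(657789 + (34648 + 16)) = 1/(657789 + 34664) = 1/692453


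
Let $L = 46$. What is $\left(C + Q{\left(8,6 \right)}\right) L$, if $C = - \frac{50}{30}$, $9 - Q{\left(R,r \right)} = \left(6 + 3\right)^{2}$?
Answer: $- \frac{10166}{3} \approx -3388.7$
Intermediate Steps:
$Q{\left(R,r \right)} = -72$ ($Q{\left(R,r \right)} = 9 - \left(6 + 3\right)^{2} = 9 - 9^{2} = 9 - 81 = -72$)
$C = - \frac{5}{3}$ ($C = \left(-50\right) \frac{1}{30} = - \frac{5}{3} \approx -1.6667$)
$\left(C + Q{\left(8,6 \right)}\right) L = \left(- \frac{5}{3} - 72\right) 46 = \left(- \frac{221}{3}\right) 46 = - \frac{10166}{3}$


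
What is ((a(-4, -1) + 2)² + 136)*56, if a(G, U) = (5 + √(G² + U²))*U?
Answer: 9072 + 336*√17 ≈ 10457.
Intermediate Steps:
a(G, U) = U*(5 + √(G² + U²))
((a(-4, -1) + 2)² + 136)*56 = ((-(5 + √((-4)² + (-1)²)) + 2)² + 136)*56 = ((-(5 + √(16 + 1)) + 2)² + 136)*56 = ((-(5 + √17) + 2)² + 136)*56 = (((-5 - √17) + 2)² + 136)*56 = ((-3 - √17)² + 136)*56 = (136 + (-3 - √17)²)*56 = 7616 + 56*(-3 - √17)²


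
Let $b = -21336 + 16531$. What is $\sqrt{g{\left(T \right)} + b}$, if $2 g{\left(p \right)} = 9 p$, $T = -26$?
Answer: $i \sqrt{4922} \approx 70.157 i$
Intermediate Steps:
$g{\left(p \right)} = \frac{9 p}{2}$
$b = -4805$
$\sqrt{g{\left(T \right)} + b} = \sqrt{\frac{9}{2} \left(-26\right) - 4805} = \sqrt{-117 - 4805} = \sqrt{-4922} = i \sqrt{4922}$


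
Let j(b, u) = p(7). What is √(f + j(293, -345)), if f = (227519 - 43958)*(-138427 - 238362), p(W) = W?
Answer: I*√69163765622 ≈ 2.6299e+5*I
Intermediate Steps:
j(b, u) = 7
f = -69163765629 (f = 183561*(-376789) = -69163765629)
√(f + j(293, -345)) = √(-69163765629 + 7) = √(-69163765622) = I*√69163765622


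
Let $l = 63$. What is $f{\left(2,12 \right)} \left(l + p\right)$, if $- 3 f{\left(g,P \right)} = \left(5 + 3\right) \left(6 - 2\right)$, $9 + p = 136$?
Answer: $- \frac{6080}{3} \approx -2026.7$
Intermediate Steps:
$p = 127$ ($p = -9 + 136 = 127$)
$f{\left(g,P \right)} = - \frac{32}{3}$ ($f{\left(g,P \right)} = - \frac{\left(5 + 3\right) \left(6 - 2\right)}{3} = - \frac{8 \cdot 4}{3} = \left(- \frac{1}{3}\right) 32 = - \frac{32}{3}$)
$f{\left(2,12 \right)} \left(l + p\right) = - \frac{32 \left(63 + 127\right)}{3} = \left(- \frac{32}{3}\right) 190 = - \frac{6080}{3}$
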